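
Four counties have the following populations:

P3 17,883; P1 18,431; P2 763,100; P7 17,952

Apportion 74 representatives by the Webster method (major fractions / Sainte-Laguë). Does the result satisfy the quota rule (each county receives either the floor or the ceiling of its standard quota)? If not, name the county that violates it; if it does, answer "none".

P2

Standard quotas: P3 1.619, P1 1.669, P2 69.087, P7 1.625.
Webster allocation: P3 2, P1 2, P2 68, P7 2.
P2 has quota 69.087 (lower 69, upper 70) but receives 68 — outside the quota interval.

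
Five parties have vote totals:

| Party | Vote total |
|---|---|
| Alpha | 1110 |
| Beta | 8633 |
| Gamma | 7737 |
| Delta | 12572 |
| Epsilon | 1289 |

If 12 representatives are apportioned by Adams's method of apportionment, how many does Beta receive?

3

Standard divisor 31341/12 ≈ 2611.75; standard quotas: Alpha 0.425, Beta 3.305, Gamma 2.962, Delta 4.814, Epsilon 0.494.
Rounding up gives 1, 4, 3, 5, 1 = 14 seats, so the divisor must be adjusted.
With modified divisor 3500: modified quotas Alpha 0.317, Beta 2.467, Gamma 2.211, Delta 3.592, Epsilon 0.368.
Rounding up: Alpha 1, Beta 3, Gamma 3, Delta 4, Epsilon 1 (total 12).
Beta receives 3.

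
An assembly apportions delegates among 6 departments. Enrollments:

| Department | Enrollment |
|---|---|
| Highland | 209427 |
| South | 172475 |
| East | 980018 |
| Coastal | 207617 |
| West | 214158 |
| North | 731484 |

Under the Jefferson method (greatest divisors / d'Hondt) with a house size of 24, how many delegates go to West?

2

Standard divisor 2515179/24 ≈ 104799.125; standard quotas: Highland 1.998, South 1.646, East 9.351, Coastal 1.981, West 2.044, North 6.980.
Rounding down gives 1, 1, 9, 1, 2, 6 = 20 seats, so the divisor must be adjusted.
With modified divisor 94700: modified quotas Highland 2.211, South 1.821, East 10.349, Coastal 2.192, West 2.261, North 7.724.
Rounding down: Highland 2, South 1, East 10, Coastal 2, West 2, North 7 (total 24).
West receives 2.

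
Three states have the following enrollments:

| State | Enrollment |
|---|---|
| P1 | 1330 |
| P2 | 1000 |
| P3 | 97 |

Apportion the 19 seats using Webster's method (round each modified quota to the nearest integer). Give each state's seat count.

P1: 10, P2: 8, P3: 1

Standard divisor 2427/19 ≈ 127.737; standard quotas: P1 10.412, P2 7.829, P3 0.759.
Rounding to the nearest integer gives P1 10, P2 8, P3 1 — total 19, matching the house size, so no adjustment is needed.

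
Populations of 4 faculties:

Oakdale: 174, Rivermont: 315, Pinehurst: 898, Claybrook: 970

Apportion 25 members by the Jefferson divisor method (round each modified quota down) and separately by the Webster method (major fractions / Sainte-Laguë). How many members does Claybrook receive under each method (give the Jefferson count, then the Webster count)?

Jefferson: Oakdale 1, Rivermont 3, Pinehurst 10, Claybrook 11.
Webster: Oakdale 2, Rivermont 3, Pinehurst 10, Claybrook 10.
Claybrook gets 11 under Jefferson and 10 under Webster.

11 and 10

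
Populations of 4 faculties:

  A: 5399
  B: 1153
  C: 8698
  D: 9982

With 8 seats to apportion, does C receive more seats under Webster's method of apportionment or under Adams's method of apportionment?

Webster: A 2, B 0, C 3, D 3.
Adams: A 2, B 1, C 2, D 3.
C gets 3 under Webster and 2 under Adams.

Webster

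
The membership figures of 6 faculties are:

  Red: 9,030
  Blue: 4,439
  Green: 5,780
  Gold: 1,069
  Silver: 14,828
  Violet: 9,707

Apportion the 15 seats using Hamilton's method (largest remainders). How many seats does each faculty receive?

Red=3, Blue=2, Green=2, Gold=0, Silver=5, Violet=3

Standard divisor: 44853 ÷ 15 ≈ 2990.2.
Standard quotas: Red 3.0199, Blue 1.4845, Green 1.9330, Gold 0.3575, Silver 4.9589, Violet 3.2463.
Lower quotas: Red 3, Blue 1, Green 1, Gold 0, Silver 4, Violet 3 (sum 12, leaving 3 seats).
Remainders in descending order: Silver 0.9589, Green 0.9330, Blue 0.4845, Gold 0.3575, Violet 0.2463, Red 0.0199.
The surplus seats go to Silver, Green, Blue.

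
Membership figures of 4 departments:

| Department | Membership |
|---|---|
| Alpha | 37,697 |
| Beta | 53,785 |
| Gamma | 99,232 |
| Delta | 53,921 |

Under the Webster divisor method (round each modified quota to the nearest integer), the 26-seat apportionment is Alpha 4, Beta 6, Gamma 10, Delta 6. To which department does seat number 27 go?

Priority for the next seat is population ÷ (current seats + 0.5).
Priorities: Alpha 8377.111, Beta 8274.615, Gamma 9450.667, Delta 8295.538.
Highest priority: Gamma.

Gamma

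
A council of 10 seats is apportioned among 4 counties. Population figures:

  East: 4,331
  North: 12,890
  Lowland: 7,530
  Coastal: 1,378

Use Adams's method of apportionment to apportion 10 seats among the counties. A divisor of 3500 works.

With modified divisor 3500: modified quotas East 1.237, North 3.683, Lowland 2.151, Coastal 0.394.
Rounding up: East 2, North 4, Lowland 3, Coastal 1 (total 10).

East: 2, North: 4, Lowland: 3, Coastal: 1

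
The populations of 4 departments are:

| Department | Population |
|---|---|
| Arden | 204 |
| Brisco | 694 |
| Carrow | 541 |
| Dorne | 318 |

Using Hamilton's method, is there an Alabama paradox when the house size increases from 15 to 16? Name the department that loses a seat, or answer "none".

At 15 seats: Arden 2, Brisco 6, Carrow 4, Dorne 3.
At 16 seats: Arden 2, Brisco 6, Carrow 5, Dorne 3.
No department's allocation decreased.

none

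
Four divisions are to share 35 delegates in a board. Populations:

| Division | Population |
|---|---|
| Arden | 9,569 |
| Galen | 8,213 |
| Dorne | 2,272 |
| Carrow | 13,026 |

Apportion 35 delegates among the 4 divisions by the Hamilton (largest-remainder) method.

The standard divisor is 33080/35 ≈ 945.143.
Standard quotas: Arden 10.1244, Galen 8.6897, Dorne 2.4039, Carrow 13.7820.
Lower quotas: Arden 10, Galen 8, Dorne 2, Carrow 13 (sum 33, leaving 2 seats).
Remainders in descending order: Carrow 0.7820, Galen 0.6897, Dorne 0.4039, Arden 0.1244.
Largest remainders: Carrow, Galen receive the extra seats.

Arden 10; Galen 9; Dorne 2; Carrow 14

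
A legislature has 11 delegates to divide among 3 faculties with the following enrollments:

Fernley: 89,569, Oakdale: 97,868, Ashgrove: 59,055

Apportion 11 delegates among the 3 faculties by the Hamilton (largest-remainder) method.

Fernley 4, Oakdale 4, Ashgrove 3

Standard divisor: 246492 ÷ 11 ≈ 22408.364.
Standard quotas: Fernley 3.9971, Oakdale 4.3675, Ashgrove 2.6354.
Lower quotas: Fernley 3, Oakdale 4, Ashgrove 2 (sum 9, leaving 2 seats).
Remainders in descending order: Fernley 0.9971, Ashgrove 0.6354, Oakdale 0.3675.
The surplus seats go to Fernley, Ashgrove.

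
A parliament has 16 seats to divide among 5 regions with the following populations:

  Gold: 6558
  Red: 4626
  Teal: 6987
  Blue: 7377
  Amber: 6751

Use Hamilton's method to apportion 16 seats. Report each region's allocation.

The standard divisor is 32299/16 ≈ 2018.688.
Standard quotas: Gold 3.2486, Red 2.2916, Teal 3.4612, Blue 3.6544, Amber 3.3443.
Lower quotas: Gold 3, Red 2, Teal 3, Blue 3, Amber 3 (sum 14, leaving 2 seats).
Remainders in descending order: Blue 0.6544, Teal 0.4612, Amber 0.3443, Red 0.2916, Gold 0.2486.
The surplus seats go to Blue, Teal.

Gold=3; Red=2; Teal=4; Blue=4; Amber=3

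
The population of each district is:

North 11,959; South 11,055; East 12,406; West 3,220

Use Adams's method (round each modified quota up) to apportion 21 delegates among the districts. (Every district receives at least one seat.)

Standard divisor 38640/21 ≈ 1840; standard quotas: North 6.499, South 6.008, East 6.742, West 1.750.
Rounding up gives 7, 7, 7, 2 = 23 seats, so the divisor must be adjusted.
With modified divisor 2000: modified quotas North 5.979, South 5.527, East 6.203, West 1.610.
Rounding up: North 6, South 6, East 7, West 2 (total 21).

North 6, South 6, East 7, West 2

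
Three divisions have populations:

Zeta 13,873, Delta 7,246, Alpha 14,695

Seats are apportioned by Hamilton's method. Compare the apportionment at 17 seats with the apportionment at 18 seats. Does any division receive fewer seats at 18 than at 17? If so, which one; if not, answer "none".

none

At 17 seats: Zeta 7, Delta 3, Alpha 7.
At 18 seats: Zeta 7, Delta 4, Alpha 7.
No division's allocation decreased.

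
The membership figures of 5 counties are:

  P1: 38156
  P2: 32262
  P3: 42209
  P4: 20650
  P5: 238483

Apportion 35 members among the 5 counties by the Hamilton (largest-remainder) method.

P1 4; P2 3; P3 4; P4 2; P5 22

Standard divisor: 371760 ÷ 35 ≈ 10621.714.
Standard quotas: P1 3.5923, P2 3.0374, P3 3.9738, P4 1.9441, P5 22.4524.
Lower quotas: P1 3, P2 3, P3 3, P4 1, P5 22 (sum 32, leaving 3 seats).
Remainders in descending order: P3 0.9738, P4 0.9441, P1 0.5923, P5 0.4524, P2 0.0374.
Largest remainders: P3, P4, P1 receive the extra seats.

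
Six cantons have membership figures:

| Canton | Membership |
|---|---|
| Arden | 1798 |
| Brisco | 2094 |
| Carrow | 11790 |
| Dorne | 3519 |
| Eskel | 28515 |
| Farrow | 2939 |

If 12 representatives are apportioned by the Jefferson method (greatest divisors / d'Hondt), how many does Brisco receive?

0

Standard divisor 50655/12 ≈ 4221.25; standard quotas: Arden 0.426, Brisco 0.496, Carrow 2.793, Dorne 0.834, Eskel 6.755, Farrow 0.696.
Rounding down gives 0, 0, 2, 0, 6, 0 = 8 seats, so the divisor must be adjusted.
With modified divisor 3300: modified quotas Arden 0.545, Brisco 0.635, Carrow 3.573, Dorne 1.066, Eskel 8.641, Farrow 0.891.
Rounding down: Arden 0, Brisco 0, Carrow 3, Dorne 1, Eskel 8, Farrow 0 (total 12).
Brisco receives 0.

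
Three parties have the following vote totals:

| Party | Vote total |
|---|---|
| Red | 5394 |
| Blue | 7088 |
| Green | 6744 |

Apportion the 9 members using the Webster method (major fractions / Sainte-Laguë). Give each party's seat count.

Standard divisor 19226/9 ≈ 2136.222; standard quotas: Red 2.525, Blue 3.318, Green 3.157.
Rounding to the nearest integer gives Red 3, Blue 3, Green 3 — total 9, matching the house size, so no adjustment is needed.

Red 3, Blue 3, Green 3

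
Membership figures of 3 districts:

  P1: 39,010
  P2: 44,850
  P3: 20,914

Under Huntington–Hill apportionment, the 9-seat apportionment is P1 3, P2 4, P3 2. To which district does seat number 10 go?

Priority for the next seat is population ÷ (√(s·(s+1))).
Priorities: P1 11261.217, P2 10028.765, P3 8538.105.
Highest priority: P1.

P1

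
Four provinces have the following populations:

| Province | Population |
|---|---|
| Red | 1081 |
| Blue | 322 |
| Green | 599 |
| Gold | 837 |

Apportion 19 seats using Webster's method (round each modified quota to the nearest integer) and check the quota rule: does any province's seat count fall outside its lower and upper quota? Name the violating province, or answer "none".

Standard quotas: Red 7.235, Blue 2.155, Green 4.009, Gold 5.602.
Webster allocation: Red 7, Blue 2, Green 4, Gold 6.
Every allocation lies between the lower and upper quota.

none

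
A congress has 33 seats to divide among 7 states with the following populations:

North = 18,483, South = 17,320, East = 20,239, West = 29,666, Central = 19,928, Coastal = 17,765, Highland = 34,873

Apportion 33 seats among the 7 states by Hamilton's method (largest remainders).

North 4, South 4, East 4, West 6, Central 4, Coastal 4, Highland 7

Total 158274; standard divisor 158274/33 ≈ 4796.182.
Standard quotas: North 3.8537, South 3.6112, East 4.2198, West 6.1853, Central 4.1550, Coastal 3.7040, Highland 7.2710.
Lower quotas: North 3, South 3, East 4, West 6, Central 4, Coastal 3, Highland 7 (sum 30, leaving 3 seats).
Remainders in descending order: North 0.8537, Coastal 0.7040, South 0.6112, Highland 0.2710, East 0.2198, West 0.1853, Central 0.1550.
Largest remainders: North, Coastal, South receive the extra seats.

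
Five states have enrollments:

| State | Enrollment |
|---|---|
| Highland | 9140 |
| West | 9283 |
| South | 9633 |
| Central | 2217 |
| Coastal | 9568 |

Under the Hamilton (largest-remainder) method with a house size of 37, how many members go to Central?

The standard divisor is 39841/37 ≈ 1076.784.
Standard quotas: Highland 8.4882, West 8.6210, South 8.9461, Central 2.0589, Coastal 8.8857.
Lower quotas: Highland 8, West 8, South 8, Central 2, Coastal 8 (sum 34, leaving 3 seats).
Remainders in descending order: South 0.9461, Coastal 0.8857, West 0.6210, Highland 0.4882, Central 0.0589.
The surplus seats go to South, Coastal, West.
Central receives 2.

2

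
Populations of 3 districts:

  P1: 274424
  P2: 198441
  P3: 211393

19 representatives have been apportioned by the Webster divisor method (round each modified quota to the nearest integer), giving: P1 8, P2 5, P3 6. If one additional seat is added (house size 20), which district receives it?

P2

Priority for the next seat is population ÷ (current seats + 0.5).
Priorities: P1 32285.176, P2 36080.182, P3 32522.000.
Highest priority: P2.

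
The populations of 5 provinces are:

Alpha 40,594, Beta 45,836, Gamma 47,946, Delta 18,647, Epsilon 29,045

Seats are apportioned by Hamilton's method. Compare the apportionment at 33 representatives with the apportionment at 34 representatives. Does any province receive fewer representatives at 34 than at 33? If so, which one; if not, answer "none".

At 33 seats: Alpha 7, Beta 8, Gamma 9, Delta 4, Epsilon 5.
At 34 seats: Alpha 8, Beta 9, Gamma 9, Delta 3, Epsilon 5.
Delta drops from 4 to 3.

Delta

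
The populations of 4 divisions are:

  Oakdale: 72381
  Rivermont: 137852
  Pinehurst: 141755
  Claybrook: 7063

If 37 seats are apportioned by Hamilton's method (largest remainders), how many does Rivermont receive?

14

The standard divisor is 359051/37 ≈ 9704.081.
Standard quotas: Oakdale 7.4588, Rivermont 14.2056, Pinehurst 14.6078, Claybrook 0.7278.
Lower quotas: Oakdale 7, Rivermont 14, Pinehurst 14, Claybrook 0 (sum 35, leaving 2 seats).
Remainders in descending order: Claybrook 0.7278, Pinehurst 0.6078, Oakdale 0.4588, Rivermont 0.2056.
The surplus seats go to Claybrook, Pinehurst.
Rivermont receives 14.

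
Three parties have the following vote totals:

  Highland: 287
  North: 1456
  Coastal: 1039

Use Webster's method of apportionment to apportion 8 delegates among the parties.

Highland 1, North 4, Coastal 3

Standard divisor 2782/8 ≈ 347.75; standard quotas: Highland 0.825, North 4.187, Coastal 2.988.
Rounding to the nearest integer gives Highland 1, North 4, Coastal 3 — total 8, matching the house size, so no adjustment is needed.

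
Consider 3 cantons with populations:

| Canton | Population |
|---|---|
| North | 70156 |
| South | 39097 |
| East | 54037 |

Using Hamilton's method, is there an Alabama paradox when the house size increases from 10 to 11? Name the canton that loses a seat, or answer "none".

At 10 seats: North 4, South 3, East 3.
At 11 seats: North 5, South 2, East 4.
South drops from 3 to 2.

South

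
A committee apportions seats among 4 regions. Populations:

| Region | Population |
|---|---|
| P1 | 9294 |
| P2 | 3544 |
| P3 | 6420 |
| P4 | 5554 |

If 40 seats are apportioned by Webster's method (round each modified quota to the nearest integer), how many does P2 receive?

6

Standard divisor 24812/40 ≈ 620.3; standard quotas: P1 14.983, P2 5.713, P3 10.350, P4 8.954.
Rounding to the nearest integer gives P1 15, P2 6, P3 10, P4 9 — total 40, matching the house size, so no adjustment is needed.
P2 receives 6.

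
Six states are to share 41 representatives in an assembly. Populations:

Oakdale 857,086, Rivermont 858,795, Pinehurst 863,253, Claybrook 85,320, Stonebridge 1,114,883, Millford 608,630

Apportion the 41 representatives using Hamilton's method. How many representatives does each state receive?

Oakdale 8, Rivermont 8, Pinehurst 8, Claybrook 1, Stonebridge 10, Millford 6

Standard divisor: 4387967 ÷ 41 ≈ 107023.585.
Standard quotas: Oakdale 8.0084, Rivermont 8.0244, Pinehurst 8.0660, Claybrook 0.7972, Stonebridge 10.4172, Millford 5.6869.
Lower quotas: Oakdale 8, Rivermont 8, Pinehurst 8, Claybrook 0, Stonebridge 10, Millford 5 (sum 39, leaving 2 seats).
Remainders in descending order: Claybrook 0.7972, Millford 0.6869, Stonebridge 0.4172, Pinehurst 0.0660, Rivermont 0.0244, Oakdale 0.0084.
The surplus seats go to Claybrook, Millford.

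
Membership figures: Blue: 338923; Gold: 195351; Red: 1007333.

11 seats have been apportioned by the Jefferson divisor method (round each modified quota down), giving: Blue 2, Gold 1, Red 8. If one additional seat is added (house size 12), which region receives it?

Priority for the next seat is population ÷ (current seats + 1).
Priorities: Blue 112974.333, Gold 97675.500, Red 111925.889.
Highest priority: Blue.

Blue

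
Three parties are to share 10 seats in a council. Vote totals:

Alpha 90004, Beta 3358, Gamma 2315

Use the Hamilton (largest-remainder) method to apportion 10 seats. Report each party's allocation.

Alpha=10, Beta=0, Gamma=0

Total 95677; standard divisor 95677/10 ≈ 9567.7.
Standard quotas: Alpha 9.4071, Beta 0.3510, Gamma 0.2420.
Lower quotas: Alpha 9, Beta 0, Gamma 0 (sum 9, leaving 1 seat).
Remainders in descending order: Alpha 0.4071, Beta 0.3510, Gamma 0.2420.
Largest remainder: Alpha receives the extra seat.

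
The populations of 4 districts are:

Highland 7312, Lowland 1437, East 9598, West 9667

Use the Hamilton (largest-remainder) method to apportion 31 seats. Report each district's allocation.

Highland=8, Lowland=1, East=11, West=11

Total 28014; standard divisor 28014/31 ≈ 903.677.
Standard quotas: Highland 8.0914, Lowland 1.5902, East 10.6210, West 10.6974.
Lower quotas: Highland 8, Lowland 1, East 10, West 10 (sum 29, leaving 2 seats).
Remainders in descending order: West 0.6974, East 0.6210, Lowland 0.5902, Highland 0.0914.
The surplus seats go to West, East.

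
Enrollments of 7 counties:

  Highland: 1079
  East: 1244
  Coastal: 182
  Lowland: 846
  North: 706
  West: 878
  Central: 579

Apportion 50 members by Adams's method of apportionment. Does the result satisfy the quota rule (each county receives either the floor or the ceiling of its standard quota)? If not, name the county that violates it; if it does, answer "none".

none

Standard quotas: Highland 9.784, East 11.280, Coastal 1.650, Lowland 7.671, North 6.402, West 7.962, Central 5.250.
Adams allocation: Highland 10, East 11, Coastal 2, Lowland 8, North 6, West 8, Central 5.
Every allocation lies between the lower and upper quota.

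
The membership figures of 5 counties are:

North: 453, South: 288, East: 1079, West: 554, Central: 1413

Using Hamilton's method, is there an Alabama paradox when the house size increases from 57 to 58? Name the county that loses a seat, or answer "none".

At 57 seats: North 7, South 4, East 16, West 9, Central 21.
At 58 seats: North 7, South 4, East 17, West 8, Central 22.
West drops from 9 to 8.

West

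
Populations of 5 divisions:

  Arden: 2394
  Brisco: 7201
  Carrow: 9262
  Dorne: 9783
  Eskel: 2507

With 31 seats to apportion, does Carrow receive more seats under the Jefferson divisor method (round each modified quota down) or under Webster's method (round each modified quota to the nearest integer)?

Jefferson

Jefferson: Arden 2, Brisco 7, Carrow 10, Dorne 10, Eskel 2.
Webster: Arden 2, Brisco 7, Carrow 9, Dorne 10, Eskel 3.
Carrow gets 10 under Jefferson and 9 under Webster.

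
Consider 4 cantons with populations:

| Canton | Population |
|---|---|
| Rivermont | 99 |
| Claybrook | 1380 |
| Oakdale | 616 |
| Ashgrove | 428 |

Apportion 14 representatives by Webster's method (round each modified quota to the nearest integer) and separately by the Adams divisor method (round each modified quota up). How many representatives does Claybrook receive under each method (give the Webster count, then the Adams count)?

Webster: Rivermont 1, Claybrook 8, Oakdale 3, Ashgrove 2.
Adams: Rivermont 1, Claybrook 7, Oakdale 3, Ashgrove 3.
Claybrook gets 8 under Webster and 7 under Adams.

8 and 7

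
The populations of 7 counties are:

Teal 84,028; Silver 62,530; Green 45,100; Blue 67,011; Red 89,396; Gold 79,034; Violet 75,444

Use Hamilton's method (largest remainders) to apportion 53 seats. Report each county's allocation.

Teal: 9; Silver: 7; Green: 5; Blue: 7; Red: 9; Gold: 8; Violet: 8

The standard divisor is 502543/53 ≈ 9481.943.
Standard quotas: Teal 8.8619, Silver 6.5946, Green 4.7564, Blue 7.0672, Red 9.4280, Gold 8.3352, Violet 7.9566.
Lower quotas: Teal 8, Silver 6, Green 4, Blue 7, Red 9, Gold 8, Violet 7 (sum 49, leaving 4 seats).
Remainders in descending order: Violet 0.9566, Teal 0.8619, Green 0.7564, Silver 0.5946, Red 0.4280, Gold 0.3352, Blue 0.0672.
The surplus seats go to Violet, Teal, Green, Silver.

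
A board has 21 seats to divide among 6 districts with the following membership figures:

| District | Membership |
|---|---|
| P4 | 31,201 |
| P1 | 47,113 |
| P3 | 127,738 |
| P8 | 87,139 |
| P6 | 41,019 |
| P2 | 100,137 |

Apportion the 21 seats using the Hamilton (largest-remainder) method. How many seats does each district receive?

P4 2, P1 2, P3 6, P8 4, P6 2, P2 5

Standard divisor: 434347 ÷ 21 ≈ 20683.19.
Standard quotas: P4 1.5085, P1 2.2778, P3 6.1759, P8 4.2130, P6 1.9832, P2 4.8415.
Lower quotas: P4 1, P1 2, P3 6, P8 4, P6 1, P2 4 (sum 18, leaving 3 seats).
Remainders in descending order: P6 0.9832, P2 0.8415, P4 0.5085, P1 0.2778, P8 0.2130, P3 0.1759.
The surplus seats go to P6, P2, P4.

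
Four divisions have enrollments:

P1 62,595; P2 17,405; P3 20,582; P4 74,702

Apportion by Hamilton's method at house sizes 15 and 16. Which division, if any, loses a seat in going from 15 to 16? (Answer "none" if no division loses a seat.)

P2

At 15 seats: P1 5, P2 2, P3 2, P4 6.
At 16 seats: P1 6, P2 1, P3 2, P4 7.
P2 drops from 2 to 1.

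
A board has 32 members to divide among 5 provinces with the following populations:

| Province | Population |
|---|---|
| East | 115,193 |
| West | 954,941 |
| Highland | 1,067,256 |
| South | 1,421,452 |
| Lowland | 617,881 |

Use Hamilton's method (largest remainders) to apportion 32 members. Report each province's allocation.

East: 1, West: 7, Highland: 8, South: 11, Lowland: 5

Standard divisor: 4176723 ÷ 32 ≈ 130522.594.
Standard quotas: East 0.8826, West 7.3163, Highland 8.1768, South 10.8905, Lowland 4.7339.
Lower quotas: East 0, West 7, Highland 8, South 10, Lowland 4 (sum 29, leaving 3 seats).
Remainders in descending order: South 0.8905, East 0.8826, Lowland 0.7339, West 0.3163, Highland 0.1768.
The surplus seats go to South, East, Lowland.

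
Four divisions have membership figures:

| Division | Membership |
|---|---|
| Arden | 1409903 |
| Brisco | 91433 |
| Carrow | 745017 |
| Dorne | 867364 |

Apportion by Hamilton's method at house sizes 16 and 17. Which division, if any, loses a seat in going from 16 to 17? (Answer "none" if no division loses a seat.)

At 16 seats: Arden 7, Brisco 1, Carrow 4, Dorne 4.
At 17 seats: Arden 8, Brisco 0, Carrow 4, Dorne 5.
Brisco drops from 1 to 0.

Brisco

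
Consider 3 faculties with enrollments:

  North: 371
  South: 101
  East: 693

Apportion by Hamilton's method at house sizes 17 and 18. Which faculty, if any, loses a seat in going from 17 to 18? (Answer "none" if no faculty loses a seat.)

South

At 17 seats: North 5, South 2, East 10.
At 18 seats: North 6, South 1, East 11.
South drops from 2 to 1.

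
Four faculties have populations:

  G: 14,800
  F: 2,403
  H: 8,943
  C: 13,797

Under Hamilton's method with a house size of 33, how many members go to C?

12

The standard divisor is 39943/33 ≈ 1210.394.
Standard quotas: G 12.2274, F 1.9853, H 7.3885, C 11.3988.
Lower quotas: G 12, F 1, H 7, C 11 (sum 31, leaving 2 seats).
Remainders in descending order: F 0.9853, C 0.3988, H 0.3885, G 0.2274.
Largest remainders: F, C receive the extra seats.
C receives 12.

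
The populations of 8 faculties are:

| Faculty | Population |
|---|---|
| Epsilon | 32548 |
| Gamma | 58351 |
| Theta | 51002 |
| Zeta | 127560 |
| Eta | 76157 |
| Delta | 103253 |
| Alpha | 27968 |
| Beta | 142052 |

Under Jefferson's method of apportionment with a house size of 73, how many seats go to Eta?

9

Standard divisor 618891/73 ≈ 8477.959; standard quotas: Epsilon 3.839, Gamma 6.883, Theta 6.016, Zeta 15.046, Eta 8.983, Delta 12.179, Alpha 3.299, Beta 16.755.
Rounding down gives 3, 6, 6, 15, 8, 12, 3, 16 = 69 seats, so the divisor must be adjusted.
With modified divisor 8050: modified quotas Epsilon 4.043, Gamma 7.249, Theta 6.336, Zeta 15.846, Eta 9.460, Delta 12.826, Alpha 3.474, Beta 17.646.
Rounding down: Epsilon 4, Gamma 7, Theta 6, Zeta 15, Eta 9, Delta 12, Alpha 3, Beta 17 (total 73).
Eta receives 9.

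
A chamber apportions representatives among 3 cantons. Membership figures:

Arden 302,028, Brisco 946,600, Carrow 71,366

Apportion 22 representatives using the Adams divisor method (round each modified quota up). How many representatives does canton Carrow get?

2

Standard divisor 1319994/22 ≈ 59999.727; standard quotas: Arden 5.034, Brisco 15.777, Carrow 1.189.
Rounding up gives 6, 16, 2 = 24 seats, so the divisor must be adjusted.
With modified divisor 65400: modified quotas Arden 4.618, Brisco 14.474, Carrow 1.091.
Rounding up: Arden 5, Brisco 15, Carrow 2 (total 22).
Carrow receives 2.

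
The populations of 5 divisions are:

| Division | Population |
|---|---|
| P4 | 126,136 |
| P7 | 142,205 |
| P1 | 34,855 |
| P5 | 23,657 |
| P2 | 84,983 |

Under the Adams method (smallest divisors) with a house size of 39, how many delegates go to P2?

8

Standard divisor 411836/39 ≈ 10559.897; standard quotas: P4 11.945, P7 13.467, P1 3.301, P5 2.240, P2 8.048.
Rounding up gives 12, 14, 4, 3, 9 = 42 seats, so the divisor must be adjusted.
With modified divisor 11500: modified quotas P4 10.968, P7 12.366, P1 3.031, P5 2.057, P2 7.390.
Rounding up: P4 11, P7 13, P1 4, P5 3, P2 8 (total 39).
P2 receives 8.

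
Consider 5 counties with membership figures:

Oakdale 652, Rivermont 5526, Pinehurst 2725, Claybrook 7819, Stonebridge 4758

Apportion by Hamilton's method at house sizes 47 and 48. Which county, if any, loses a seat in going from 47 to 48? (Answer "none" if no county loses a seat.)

Oakdale

At 47 seats: Oakdale 2, Rivermont 12, Pinehurst 6, Claybrook 17, Stonebridge 10.
At 48 seats: Oakdale 1, Rivermont 12, Pinehurst 6, Claybrook 18, Stonebridge 11.
Oakdale drops from 2 to 1.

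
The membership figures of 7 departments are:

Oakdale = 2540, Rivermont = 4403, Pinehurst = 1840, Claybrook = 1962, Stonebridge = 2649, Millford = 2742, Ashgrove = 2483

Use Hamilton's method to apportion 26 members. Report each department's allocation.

Oakdale=3, Rivermont=6, Pinehurst=3, Claybrook=3, Stonebridge=4, Millford=4, Ashgrove=3

Total 18619; standard divisor 18619/26 ≈ 716.115.
Standard quotas: Oakdale 3.547, Rivermont 6.148, Pinehurst 2.569, Claybrook 2.740, Stonebridge 3.699, Millford 3.829, Ashgrove 3.467.
Lower quotas: Oakdale 3, Rivermont 6, Pinehurst 2, Claybrook 2, Stonebridge 3, Millford 3, Ashgrove 3 (sum 22, leaving 4 seats).
Remainders in descending order: Millford 0.829, Claybrook 0.740, Stonebridge 0.699, Pinehurst 0.569, Oakdale 0.547, Ashgrove 0.467, Rivermont 0.148.
Largest remainders: Millford, Claybrook, Stonebridge, Pinehurst receive the extra seats.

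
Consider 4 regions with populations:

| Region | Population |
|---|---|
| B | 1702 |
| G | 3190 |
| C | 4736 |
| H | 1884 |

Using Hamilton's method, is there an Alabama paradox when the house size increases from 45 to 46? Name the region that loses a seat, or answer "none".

At 45 seats: B 7, G 12, C 19, H 7.
At 46 seats: B 7, G 13, C 19, H 7.
No region's allocation decreased.

none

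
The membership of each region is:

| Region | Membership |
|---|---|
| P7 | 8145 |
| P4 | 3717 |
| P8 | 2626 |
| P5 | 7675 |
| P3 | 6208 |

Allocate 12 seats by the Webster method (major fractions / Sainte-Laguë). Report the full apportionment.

P7=3, P4=2, P8=1, P5=3, P3=3

Standard divisor 28371/12 ≈ 2364.25; standard quotas: P7 3.445, P4 1.572, P8 1.111, P5 3.246, P3 2.626.
Rounding to the nearest integer gives P7 3, P4 2, P8 1, P5 3, P3 3 — total 12, matching the house size, so no adjustment is needed.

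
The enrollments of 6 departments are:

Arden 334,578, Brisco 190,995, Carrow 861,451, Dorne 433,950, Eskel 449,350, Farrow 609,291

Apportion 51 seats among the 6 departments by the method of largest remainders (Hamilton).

The standard divisor is 2879615/51 ≈ 56463.039.
Standard quotas: Arden 5.9256, Brisco 3.3827, Carrow 15.2569, Dorne 7.6856, Eskel 7.9583, Farrow 10.7910.
Lower quotas: Arden 5, Brisco 3, Carrow 15, Dorne 7, Eskel 7, Farrow 10 (sum 47, leaving 4 seats).
Remainders in descending order: Eskel 0.9583, Arden 0.9256, Farrow 0.7910, Dorne 0.6856, Brisco 0.3827, Carrow 0.2569.
Largest remainders: Eskel, Arden, Farrow, Dorne receive the extra seats.

Arden: 6, Brisco: 3, Carrow: 15, Dorne: 8, Eskel: 8, Farrow: 11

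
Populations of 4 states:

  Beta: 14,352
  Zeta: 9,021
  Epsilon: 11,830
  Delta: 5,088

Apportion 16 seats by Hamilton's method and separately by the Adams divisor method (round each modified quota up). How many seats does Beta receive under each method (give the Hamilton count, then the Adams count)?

6 and 5

Hamilton: Beta 6, Zeta 3, Epsilon 5, Delta 2.
Adams: Beta 5, Zeta 4, Epsilon 5, Delta 2.
Beta gets 6 under Hamilton and 5 under Adams.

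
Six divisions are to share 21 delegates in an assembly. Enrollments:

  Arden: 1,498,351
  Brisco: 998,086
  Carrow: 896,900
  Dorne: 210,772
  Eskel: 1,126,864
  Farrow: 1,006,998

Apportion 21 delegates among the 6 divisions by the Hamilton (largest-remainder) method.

Arden: 5; Brisco: 4; Carrow: 3; Dorne: 1; Eskel: 4; Farrow: 4

Total 5737971; standard divisor 5737971/21 ≈ 273236.714.
Standard quotas: Arden 5.4837, Brisco 3.6528, Carrow 3.2825, Dorne 0.7714, Eskel 4.1241, Farrow 3.6854.
Lower quotas: Arden 5, Brisco 3, Carrow 3, Dorne 0, Eskel 4, Farrow 3 (sum 18, leaving 3 seats).
Remainders in descending order: Dorne 0.7714, Farrow 0.6854, Brisco 0.6528, Arden 0.4837, Carrow 0.2825, Eskel 0.1241.
The surplus seats go to Dorne, Farrow, Brisco.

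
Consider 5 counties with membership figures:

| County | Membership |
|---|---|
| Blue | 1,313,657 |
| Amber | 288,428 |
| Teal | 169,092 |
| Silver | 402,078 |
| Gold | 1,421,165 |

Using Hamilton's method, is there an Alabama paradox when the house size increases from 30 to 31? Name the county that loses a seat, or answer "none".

Teal

At 30 seats: Blue 11, Amber 2, Teal 2, Silver 3, Gold 12.
At 31 seats: Blue 11, Amber 3, Teal 1, Silver 4, Gold 12.
Teal drops from 2 to 1.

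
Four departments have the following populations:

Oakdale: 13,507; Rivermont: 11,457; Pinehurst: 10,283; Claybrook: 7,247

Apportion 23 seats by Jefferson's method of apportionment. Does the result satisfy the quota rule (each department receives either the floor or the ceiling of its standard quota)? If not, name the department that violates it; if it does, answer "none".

none

Standard quotas: Oakdale 7.311, Rivermont 6.201, Pinehurst 5.566, Claybrook 3.922.
Jefferson allocation: Oakdale 7, Rivermont 6, Pinehurst 6, Claybrook 4.
Every allocation lies between the lower and upper quota.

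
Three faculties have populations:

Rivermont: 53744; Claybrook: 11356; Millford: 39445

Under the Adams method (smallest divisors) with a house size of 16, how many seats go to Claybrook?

2

Standard divisor 104545/16 ≈ 6534.062; standard quotas: Rivermont 8.225, Claybrook 1.738, Millford 6.037.
Rounding up gives 9, 2, 7 = 18 seats, so the divisor must be adjusted.
With modified divisor 7200: modified quotas Rivermont 7.464, Claybrook 1.577, Millford 5.478.
Rounding up: Rivermont 8, Claybrook 2, Millford 6 (total 16).
Claybrook receives 2.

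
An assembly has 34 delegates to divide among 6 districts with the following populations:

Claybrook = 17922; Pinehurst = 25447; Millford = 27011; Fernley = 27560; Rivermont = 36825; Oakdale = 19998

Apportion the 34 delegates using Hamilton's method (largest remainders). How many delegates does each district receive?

Total 154763; standard divisor 154763/34 ≈ 4551.853.
Standard quotas: Claybrook 3.9373, Pinehurst 5.5905, Millford 5.9341, Fernley 6.0547, Rivermont 8.0901, Oakdale 4.3934.
Lower quotas: Claybrook 3, Pinehurst 5, Millford 5, Fernley 6, Rivermont 8, Oakdale 4 (sum 31, leaving 3 seats).
Remainders in descending order: Claybrook 0.9373, Millford 0.9341, Pinehurst 0.5905, Oakdale 0.3934, Rivermont 0.0901, Fernley 0.0547.
Largest remainders: Claybrook, Millford, Pinehurst receive the extra seats.

Claybrook: 4; Pinehurst: 6; Millford: 6; Fernley: 6; Rivermont: 8; Oakdale: 4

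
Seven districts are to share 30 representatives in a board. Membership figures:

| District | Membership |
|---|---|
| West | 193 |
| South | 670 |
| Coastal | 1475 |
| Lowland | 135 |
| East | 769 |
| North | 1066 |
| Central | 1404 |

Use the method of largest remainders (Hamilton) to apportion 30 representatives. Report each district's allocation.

The standard divisor is 5712/30 ≈ 190.4.
Standard quotas: West 1.014, South 3.519, Coastal 7.747, Lowland 0.709, East 4.039, North 5.599, Central 7.374.
Lower quotas: West 1, South 3, Coastal 7, Lowland 0, East 4, North 5, Central 7 (sum 27, leaving 3 seats).
Remainders in descending order: Coastal 0.747, Lowland 0.709, North 0.599, South 0.519, Central 0.374, East 0.039, West 0.014.
The surplus seats go to Coastal, Lowland, North.

West=1; South=3; Coastal=8; Lowland=1; East=4; North=6; Central=7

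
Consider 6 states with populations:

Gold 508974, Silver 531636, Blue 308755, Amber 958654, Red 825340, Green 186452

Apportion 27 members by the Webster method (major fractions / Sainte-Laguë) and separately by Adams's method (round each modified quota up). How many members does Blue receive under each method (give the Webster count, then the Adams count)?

2 and 3

Webster: Gold 4, Silver 4, Blue 2, Amber 8, Red 7, Green 2.
Adams: Gold 4, Silver 4, Blue 3, Amber 7, Red 7, Green 2.
Blue gets 2 under Webster and 3 under Adams.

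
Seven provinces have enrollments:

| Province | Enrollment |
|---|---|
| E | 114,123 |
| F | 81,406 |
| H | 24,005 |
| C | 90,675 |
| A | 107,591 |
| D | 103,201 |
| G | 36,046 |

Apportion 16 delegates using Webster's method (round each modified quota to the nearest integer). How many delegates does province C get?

3

Standard divisor 557047/16 ≈ 34815.438; standard quotas: E 3.278, F 2.338, H 0.689, C 2.604, A 3.090, D 2.964, G 1.035.
Rounding to the nearest integer gives E 3, F 2, H 1, C 3, A 3, D 3, G 1 — total 16, matching the house size, so no adjustment is needed.
C receives 3.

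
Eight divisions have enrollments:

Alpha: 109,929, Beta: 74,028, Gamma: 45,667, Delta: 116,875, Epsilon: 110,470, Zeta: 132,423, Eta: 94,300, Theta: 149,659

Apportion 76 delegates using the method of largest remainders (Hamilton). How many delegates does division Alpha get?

10

Standard divisor: 833351 ÷ 76 ≈ 10965.145.
Standard quotas: Alpha 10.0253, Beta 6.7512, Gamma 4.1647, Delta 10.6588, Epsilon 10.0747, Zeta 12.0767, Eta 8.6000, Theta 13.6486.
Lower quotas: Alpha 10, Beta 6, Gamma 4, Delta 10, Epsilon 10, Zeta 12, Eta 8, Theta 13 (sum 73, leaving 3 seats).
Remainders in descending order: Beta 0.7512, Delta 0.6588, Theta 0.6486, Eta 0.6000, Gamma 0.1647, Zeta 0.0767, Epsilon 0.0747, Alpha 0.0253.
Largest remainders: Beta, Delta, Theta receive the extra seats.
Alpha receives 10.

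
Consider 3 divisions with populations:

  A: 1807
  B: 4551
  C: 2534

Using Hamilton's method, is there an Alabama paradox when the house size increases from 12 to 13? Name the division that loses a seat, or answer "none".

A

At 12 seats: A 3, B 6, C 3.
At 13 seats: A 2, B 7, C 4.
A drops from 3 to 2.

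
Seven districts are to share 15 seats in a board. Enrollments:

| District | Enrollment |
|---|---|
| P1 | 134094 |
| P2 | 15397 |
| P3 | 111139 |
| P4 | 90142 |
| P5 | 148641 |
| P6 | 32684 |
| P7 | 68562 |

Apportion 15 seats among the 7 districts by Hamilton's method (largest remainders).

The standard divisor is 600659/15 ≈ 40043.933.
Standard quotas: P1 3.3487, P2 0.3845, P3 2.7754, P4 2.2511, P5 3.7119, P6 0.8162, P7 1.7122.
Lower quotas: P1 3, P2 0, P3 2, P4 2, P5 3, P6 0, P7 1 (sum 11, leaving 4 seats).
Remainders in descending order: P6 0.8162, P3 0.7754, P7 0.7122, P5 0.7119, P2 0.3845, P1 0.3487, P4 0.2511.
The surplus seats go to P6, P3, P7, P5.

P1: 3, P2: 0, P3: 3, P4: 2, P5: 4, P6: 1, P7: 2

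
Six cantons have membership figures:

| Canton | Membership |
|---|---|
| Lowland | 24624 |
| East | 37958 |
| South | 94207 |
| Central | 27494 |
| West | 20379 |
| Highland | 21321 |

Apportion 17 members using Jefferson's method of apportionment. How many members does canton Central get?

2

Standard divisor 225983/17 ≈ 13293.118; standard quotas: Lowland 1.852, East 2.855, South 7.087, Central 2.068, West 1.533, Highland 1.604.
Rounding down gives 1, 2, 7, 2, 1, 1 = 14 seats, so the divisor must be adjusted.
With modified divisor 11200: modified quotas Lowland 2.199, East 3.389, South 8.411, Central 2.455, West 1.820, Highland 1.904.
Rounding down: Lowland 2, East 3, South 8, Central 2, West 1, Highland 1 (total 17).
Central receives 2.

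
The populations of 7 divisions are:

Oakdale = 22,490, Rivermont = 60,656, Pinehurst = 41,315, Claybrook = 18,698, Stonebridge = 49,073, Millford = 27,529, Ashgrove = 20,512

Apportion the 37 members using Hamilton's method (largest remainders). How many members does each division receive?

Oakdale=4, Rivermont=9, Pinehurst=6, Claybrook=3, Stonebridge=8, Millford=4, Ashgrove=3

Standard divisor: 240273 ÷ 37 ≈ 6493.865.
Standard quotas: Oakdale 3.4633, Rivermont 9.3405, Pinehurst 6.3622, Claybrook 2.8793, Stonebridge 7.5568, Millford 4.2392, Ashgrove 3.1587.
Lower quotas: Oakdale 3, Rivermont 9, Pinehurst 6, Claybrook 2, Stonebridge 7, Millford 4, Ashgrove 3 (sum 34, leaving 3 seats).
Remainders in descending order: Claybrook 0.8793, Stonebridge 0.5568, Oakdale 0.4633, Pinehurst 0.3622, Rivermont 0.3405, Millford 0.2392, Ashgrove 0.1587.
The surplus seats go to Claybrook, Stonebridge, Oakdale.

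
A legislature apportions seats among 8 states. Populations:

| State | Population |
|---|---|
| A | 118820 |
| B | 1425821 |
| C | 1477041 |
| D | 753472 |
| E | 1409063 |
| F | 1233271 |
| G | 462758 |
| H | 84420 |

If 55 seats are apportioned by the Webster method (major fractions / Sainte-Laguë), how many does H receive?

Standard divisor 6964666/55 ≈ 126630.291; standard quotas: A 0.938, B 11.260, C 11.664, D 5.950, E 11.127, F 9.739, G 3.654, H 0.667.
Rounding to the nearest integer gives 1, 11, 12, 6, 11, 10, 4, 1 = 56 seats, so the divisor must be adjusted.
With modified divisor 129100: modified quotas A 0.920, B 11.044, C 11.441, D 5.836, E 10.915, F 9.553, G 3.584, H 0.654.
Rounding to the nearest integer: A 1, B 11, C 11, D 6, E 11, F 10, G 4, H 1 (total 55).
H receives 1.

1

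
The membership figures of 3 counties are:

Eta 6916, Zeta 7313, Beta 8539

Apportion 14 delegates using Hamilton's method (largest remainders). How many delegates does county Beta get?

Total 22768; standard divisor 22768/14 ≈ 1626.286.
Standard quotas: Eta 4.2526, Zeta 4.4967, Beta 5.2506.
Lower quotas: Eta 4, Zeta 4, Beta 5 (sum 13, leaving 1 seat).
Remainders in descending order: Zeta 0.4967, Eta 0.2526, Beta 0.2506.
Largest remainder: Zeta receives the extra seat.
Beta receives 5.

5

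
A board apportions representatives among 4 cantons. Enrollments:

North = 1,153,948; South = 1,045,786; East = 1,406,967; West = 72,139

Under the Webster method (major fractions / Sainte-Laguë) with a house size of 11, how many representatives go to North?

4

Standard divisor 3678840/11 ≈ 334440; standard quotas: North 3.450, South 3.127, East 4.207, West 0.216.
Rounding to the nearest integer gives 3, 3, 4, 0 = 10 seats, so the divisor must be adjusted.
With modified divisor 321200: modified quotas North 3.593, South 3.256, East 4.380, West 0.225.
Rounding to the nearest integer: North 4, South 3, East 4, West 0 (total 11).
North receives 4.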